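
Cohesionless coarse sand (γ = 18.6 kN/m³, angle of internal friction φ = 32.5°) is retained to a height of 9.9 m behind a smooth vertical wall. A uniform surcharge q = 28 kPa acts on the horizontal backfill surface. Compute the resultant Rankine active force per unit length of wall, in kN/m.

358 kN/m

K_a = tan²(45° − φ/2) = 0.3010.
Soil triangle: ½ K_a γ H² = 0.5×0.3010×18.6×9.9² = 274.3 kN/m.
Surcharge rectangle: K_a q H = 0.3010×28×9.9 = 83.43 kN/m.
Total = 274.3 + 83.43 = 357.8 kN/m.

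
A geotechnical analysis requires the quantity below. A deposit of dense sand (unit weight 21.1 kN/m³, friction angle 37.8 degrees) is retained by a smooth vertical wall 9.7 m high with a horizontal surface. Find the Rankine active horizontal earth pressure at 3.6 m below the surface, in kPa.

K_a = (1 − sin φ)/(1 + sin φ) = 0.2400.
σ_h = K_a γ z = 0.2400 × 21.1 × 3.6 = 18.23 kPa.

18.2 kPa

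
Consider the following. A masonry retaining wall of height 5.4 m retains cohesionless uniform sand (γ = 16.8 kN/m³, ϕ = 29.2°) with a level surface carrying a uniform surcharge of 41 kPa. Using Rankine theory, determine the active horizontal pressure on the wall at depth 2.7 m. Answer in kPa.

29.7 kPa

K_a = (1 − sin φ)/(1 + sin φ) = 0.3442.
σ_v = γz + q = 16.8 × 2.7 + 41 = 86.36 kPa.
σ_h = K_a σ_v = 0.3442 × 86.36 = 29.73 kPa.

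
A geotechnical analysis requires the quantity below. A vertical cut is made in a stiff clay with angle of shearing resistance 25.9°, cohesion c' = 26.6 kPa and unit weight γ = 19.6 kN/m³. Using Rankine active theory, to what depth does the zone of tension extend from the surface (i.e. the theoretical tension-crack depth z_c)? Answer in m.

4.34 m

K_a = tan²(45° − 25.9°/2) = 0.3920; √K_a = 0.6261.
The active pressure is zero where K_a γ z = 2c√K_a, so z_c = 2c/(γ√K_a) = 2×26.6/(19.6×0.6261) = 4.335 m.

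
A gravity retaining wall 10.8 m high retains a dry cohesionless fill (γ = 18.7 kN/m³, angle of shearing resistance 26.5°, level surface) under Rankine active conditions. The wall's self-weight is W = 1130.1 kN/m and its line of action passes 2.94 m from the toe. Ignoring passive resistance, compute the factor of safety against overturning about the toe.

K_a = tan²(45° − 26.5°/2) = 0.3829.
P_a = ½K_aγH² = 0.5×0.3829×18.7×10.8² = 417.6 kN/m, acting at H/3 = 3.600 m above the base.
Overturning moment M_o = P_a × H/3 = 417.6 × 3.600 = 1503.
Resisting moment M_r = W × 2.94 = 1130.1 × 2.94 = 3322.
FS_overturning = M_r/M_o = 3322/1503 = 2.210.

2.21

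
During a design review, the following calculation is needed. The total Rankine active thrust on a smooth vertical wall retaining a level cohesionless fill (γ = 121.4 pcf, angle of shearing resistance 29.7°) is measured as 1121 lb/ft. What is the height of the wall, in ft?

7.40 ft

K_a = 0.3374. P_a = ½ K_a γ H² ⇒ H = √(2P_a/(K_a γ)).
H = √(2×1121/(0.3374×121.4)) = 7.399 ft.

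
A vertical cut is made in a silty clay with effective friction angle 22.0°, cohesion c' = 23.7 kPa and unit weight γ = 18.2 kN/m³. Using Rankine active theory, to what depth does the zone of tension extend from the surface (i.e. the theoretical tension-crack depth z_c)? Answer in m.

3.86 m

K_a = tan²(45° − 22.0°/2) = 0.4550; √K_a = 0.6745.
The active pressure is zero where K_a γ z = 2c√K_a, so z_c = 2c/(γ√K_a) = 2×23.7/(18.2×0.6745) = 3.861 m.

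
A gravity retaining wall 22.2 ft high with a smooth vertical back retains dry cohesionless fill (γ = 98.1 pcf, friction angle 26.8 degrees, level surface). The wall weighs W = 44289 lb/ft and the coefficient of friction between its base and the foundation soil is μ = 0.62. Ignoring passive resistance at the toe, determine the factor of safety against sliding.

3.00

K_a = tan²(45° − 26.8°/2) = 0.3785.
P_a = ½K_aγH² = 0.5×0.3785×98.1×22.2² = 9149 lb/ft, acting at H/3 = 7.400 ft above the base.
FS_sliding = μW / P_a = 0.62×44289 / 9149 = 3.001.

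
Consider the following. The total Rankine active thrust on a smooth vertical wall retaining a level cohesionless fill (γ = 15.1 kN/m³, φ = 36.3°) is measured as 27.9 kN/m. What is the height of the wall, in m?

3.80 m

K_a = 0.2563. P_a = ½ K_a γ H² ⇒ H = √(2P_a/(K_a γ)).
H = √(2×27.9/(0.2563×15.1)) = 3.797 m.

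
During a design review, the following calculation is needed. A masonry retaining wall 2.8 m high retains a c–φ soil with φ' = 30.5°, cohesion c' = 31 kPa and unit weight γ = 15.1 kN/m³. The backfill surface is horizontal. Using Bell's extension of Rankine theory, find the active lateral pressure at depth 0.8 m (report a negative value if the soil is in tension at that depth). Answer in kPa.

-31.5 kPa

K_a = (1 − sin φ)/(1 + sin φ) = 0.3267.
σ_a = K_a γ z − 2c√K_a = 0.3267×15.1×0.8 − 2×31×0.5715 = -31.49 kPa.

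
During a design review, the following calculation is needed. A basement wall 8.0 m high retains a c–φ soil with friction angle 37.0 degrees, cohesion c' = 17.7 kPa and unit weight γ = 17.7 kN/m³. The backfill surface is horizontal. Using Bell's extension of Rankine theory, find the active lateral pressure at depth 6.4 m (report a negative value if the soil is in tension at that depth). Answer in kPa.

10.5 kPa

K_a = (1 − sin φ)/(1 + sin φ) = 0.2486.
σ_a = K_a γ z − 2c√K_a = 0.2486×17.7×6.4 − 2×17.7×0.4986 = 10.51 kPa.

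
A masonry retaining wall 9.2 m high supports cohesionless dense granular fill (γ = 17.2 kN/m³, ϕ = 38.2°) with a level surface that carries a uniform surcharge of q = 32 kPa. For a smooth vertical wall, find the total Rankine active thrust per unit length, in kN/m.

241 kN/m

K_a = tan²(45° − φ/2) = 0.2358.
Soil triangle: ½ K_a γ H² = 0.5×0.2358×17.2×9.2² = 171.6 kN/m.
Surcharge rectangle: K_a q H = 0.2358×32×9.2 = 69.41 kN/m.
Total = 171.6 + 69.41 = 241.0 kN/m.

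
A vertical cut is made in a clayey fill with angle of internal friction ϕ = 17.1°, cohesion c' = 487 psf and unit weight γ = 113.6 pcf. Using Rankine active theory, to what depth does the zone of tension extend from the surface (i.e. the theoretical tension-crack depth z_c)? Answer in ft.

K_a = tan²(45° − 17.1°/2) = 0.5455; √K_a = 0.7386.
The active pressure is zero where K_a γ z = 2c√K_a, so z_c = 2c/(γ√K_a) = 2×487/(113.6×0.7386) = 11.61 ft.

11.6 ft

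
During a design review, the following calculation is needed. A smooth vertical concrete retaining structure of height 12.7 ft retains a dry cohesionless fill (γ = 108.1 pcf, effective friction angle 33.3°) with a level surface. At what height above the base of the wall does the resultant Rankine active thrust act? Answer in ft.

K_a = 0.2911.
The pressure distribution is triangular, so the resultant acts at H/3 above the base = 12.7/3 = 4.233 ft.

4.23 ft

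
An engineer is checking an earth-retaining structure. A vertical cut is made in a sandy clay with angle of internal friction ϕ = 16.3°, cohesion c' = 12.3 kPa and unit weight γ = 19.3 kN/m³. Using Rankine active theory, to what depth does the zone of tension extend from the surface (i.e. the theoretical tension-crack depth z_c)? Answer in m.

K_a = tan²(45° − 16.3°/2) = 0.5617; √K_a = 0.7495.
The active pressure is zero where K_a γ z = 2c√K_a, so z_c = 2c/(γ√K_a) = 2×12.3/(19.3×0.7495) = 1.701 m.

1.70 m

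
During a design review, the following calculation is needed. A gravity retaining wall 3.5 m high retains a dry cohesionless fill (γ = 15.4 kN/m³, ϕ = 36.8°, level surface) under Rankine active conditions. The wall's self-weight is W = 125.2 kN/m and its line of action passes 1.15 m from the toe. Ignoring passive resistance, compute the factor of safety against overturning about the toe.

K_a = tan²(45° − 36.8°/2) = 0.2508.
P_a = ½K_aγH² = 0.5×0.2508×15.4×3.5² = 23.65 kN/m, acting at H/3 = 1.167 m above the base.
Overturning moment M_o = P_a × H/3 = 23.65 × 1.167 = 27.60.
Resisting moment M_r = W × 1.15 = 125.2 × 1.15 = 144.0.
FS_overturning = M_r/M_o = 144.0/27.60 = 5.218.

5.22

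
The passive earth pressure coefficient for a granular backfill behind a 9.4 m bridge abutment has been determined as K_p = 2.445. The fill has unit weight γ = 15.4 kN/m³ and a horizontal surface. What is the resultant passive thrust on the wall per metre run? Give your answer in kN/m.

P = ½ K_p γ H² = 0.5 × 2.445 × 15.4 × 9.4² = 1664 kN/m.

1660 kN/m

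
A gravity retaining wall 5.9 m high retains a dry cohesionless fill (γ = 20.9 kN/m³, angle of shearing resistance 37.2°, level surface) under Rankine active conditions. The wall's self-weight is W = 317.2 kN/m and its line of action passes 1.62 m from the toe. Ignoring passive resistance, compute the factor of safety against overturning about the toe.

K_a = tan²(45° − 37.2°/2) = 0.2464.
P_a = ½K_aγH² = 0.5×0.2464×20.9×5.9² = 89.64 kN/m, acting at H/3 = 1.967 m above the base.
Overturning moment M_o = P_a × H/3 = 89.64 × 1.967 = 176.3.
Resisting moment M_r = W × 1.62 = 317.2 × 1.62 = 513.9.
FS_overturning = M_r/M_o = 513.9/176.3 = 2.915.

2.91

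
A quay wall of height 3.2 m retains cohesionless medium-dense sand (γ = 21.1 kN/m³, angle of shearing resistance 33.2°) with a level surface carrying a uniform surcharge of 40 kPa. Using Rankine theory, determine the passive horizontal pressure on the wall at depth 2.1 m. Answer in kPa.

K_p = (1 + sin φ)/(1 − sin φ) = 3.421.
σ_v = γz + q = 21.1 × 2.1 + 40 = 84.31 kPa.
σ_h = K_p σ_v = 3.421 × 84.31 = 288.4 kPa.

288 kPa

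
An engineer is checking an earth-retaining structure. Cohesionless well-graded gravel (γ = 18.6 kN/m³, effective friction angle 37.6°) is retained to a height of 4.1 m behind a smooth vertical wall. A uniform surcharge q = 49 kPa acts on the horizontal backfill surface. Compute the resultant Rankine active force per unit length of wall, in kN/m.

K_a = tan²(45° − φ/2) = 0.2421.
Soil triangle: ½ K_a γ H² = 0.5×0.2421×18.6×4.1² = 37.85 kN/m.
Surcharge rectangle: K_a q H = 0.2421×49×4.1 = 48.64 kN/m.
Total = 37.85 + 48.64 = 86.49 kN/m.

86.5 kN/m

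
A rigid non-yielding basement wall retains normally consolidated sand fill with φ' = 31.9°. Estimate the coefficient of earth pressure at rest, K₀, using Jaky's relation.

0.472

K₀ = 1 − sin φ' = 1 − sin 31.9° = 0.4716.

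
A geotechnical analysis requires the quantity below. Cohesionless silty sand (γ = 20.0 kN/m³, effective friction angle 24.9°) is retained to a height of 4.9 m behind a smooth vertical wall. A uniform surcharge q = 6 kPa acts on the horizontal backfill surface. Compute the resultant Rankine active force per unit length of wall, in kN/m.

K_a = tan²(45° − φ/2) = 0.4074.
Soil triangle: ½ K_a γ H² = 0.5×0.4074×20.0×4.9² = 97.82 kN/m.
Surcharge rectangle: K_a q H = 0.4074×6×4.9 = 11.98 kN/m.
Total = 97.82 + 11.98 = 109.8 kN/m.

110 kN/m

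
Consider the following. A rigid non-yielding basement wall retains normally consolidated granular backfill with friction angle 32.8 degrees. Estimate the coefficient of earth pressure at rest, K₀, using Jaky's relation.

0.458

K₀ = 1 − sin φ' = 1 − sin 32.8° = 0.4583.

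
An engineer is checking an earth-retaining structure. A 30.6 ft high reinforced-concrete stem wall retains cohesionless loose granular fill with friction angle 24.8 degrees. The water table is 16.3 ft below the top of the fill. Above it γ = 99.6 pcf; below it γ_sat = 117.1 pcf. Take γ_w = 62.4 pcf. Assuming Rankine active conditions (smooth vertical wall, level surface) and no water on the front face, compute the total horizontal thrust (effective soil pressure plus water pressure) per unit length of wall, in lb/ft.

23600 lb/ft

K_a = tan²(45° − φ/2) = 0.4090.
γ' = 117.1 − 62.4 = 54.70 pcf. Depth below WT = 14.3 ft.
σ'_h at WT = K_a γ d_w = 664.0 psf; at base = 664.0 + K_a γ' × 14.3 = 983.9 psf.
P₁ (0–16.3 ft) = ½×664.0×16.3 = 5412. P₂ (16.3–30.6 ft) = ½(664.0+983.9)×14.3 = 11780.
P_w = ½ γ_w h₂² = 0.5×62.4×14.3² = 6380. Total = 5412+11780+6380 = 23570 lb/ft.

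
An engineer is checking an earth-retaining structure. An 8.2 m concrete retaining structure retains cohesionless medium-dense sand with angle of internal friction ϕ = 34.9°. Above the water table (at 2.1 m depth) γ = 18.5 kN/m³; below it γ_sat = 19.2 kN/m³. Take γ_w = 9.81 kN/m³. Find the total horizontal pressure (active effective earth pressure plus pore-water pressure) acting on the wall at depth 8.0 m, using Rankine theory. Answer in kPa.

K_a = (1 − sin φ)/(1 + sin φ) = 0.2721.
γ' = 19.2 − 9.81 = 9.390 kN/m³.
Effective vertical stress at 8.0 m: σ'_v = 18.5×2.1 + 9.390×5.90 = 94.25 kPa.
σ'_h = K_a σ'_v = 0.2721 × 94.25 = 25.65 kPa; u = γ_w × 5.90 = 57.88 kPa.
Total σ_h = 25.65 + 57.88 = 83.53 kPa.

83.5 kPa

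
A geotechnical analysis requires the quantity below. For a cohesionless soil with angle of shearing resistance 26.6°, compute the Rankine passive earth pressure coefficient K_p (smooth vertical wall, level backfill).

K_p = (1 + sin φ)/(1 − sin φ) = tan²(45° + 26.6°/2) = 2.622.

2.62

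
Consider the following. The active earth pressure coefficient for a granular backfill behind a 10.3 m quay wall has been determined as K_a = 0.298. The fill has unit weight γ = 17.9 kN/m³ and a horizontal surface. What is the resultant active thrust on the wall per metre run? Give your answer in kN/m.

P = ½ K_a γ H² = 0.5 × 0.298 × 17.9 × 10.3² = 283.0 kN/m.

283 kN/m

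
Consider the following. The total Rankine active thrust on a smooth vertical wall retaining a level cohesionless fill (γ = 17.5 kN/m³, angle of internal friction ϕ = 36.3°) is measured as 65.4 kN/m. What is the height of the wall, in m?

K_a = 0.2563. P_a = ½ K_a γ H² ⇒ H = √(2P_a/(K_a γ)).
H = √(2×65.4/(0.2563×17.5)) = 5.401 m.

5.40 m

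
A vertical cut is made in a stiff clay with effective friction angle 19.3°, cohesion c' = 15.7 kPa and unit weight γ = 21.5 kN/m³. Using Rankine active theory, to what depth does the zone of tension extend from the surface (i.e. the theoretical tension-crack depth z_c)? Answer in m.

K_a = tan²(45° − 19.3°/2) = 0.5032; √K_a = 0.7094.
The active pressure is zero where K_a γ z = 2c√K_a, so z_c = 2c/(γ√K_a) = 2×15.7/(21.5×0.7094) = 2.059 m.

2.06 m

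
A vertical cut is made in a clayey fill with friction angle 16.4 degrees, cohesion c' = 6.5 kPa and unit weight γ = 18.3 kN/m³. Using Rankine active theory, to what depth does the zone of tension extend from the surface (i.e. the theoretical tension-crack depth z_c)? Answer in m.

0.950 m

K_a = tan²(45° − 16.4°/2) = 0.5596; √K_a = 0.7481.
The active pressure is zero where K_a γ z = 2c√K_a, so z_c = 2c/(γ√K_a) = 2×6.5/(18.3×0.7481) = 0.9496 m.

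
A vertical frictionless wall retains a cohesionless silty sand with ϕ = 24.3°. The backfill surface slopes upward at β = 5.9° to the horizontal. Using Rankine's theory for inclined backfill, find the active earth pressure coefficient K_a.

0.426

K_a = cos β · (cos β − √(cos²β − cos²φ)) / (cos β + √(cos²β − cos²φ)).
cos β = 0.9947, cos φ = 0.9114, √(cos²β − cos²φ) = 0.3985.
K_a = 0.9947 × (0.9947 − 0.3985)/(0.9947 + 0.3985) = 0.4257.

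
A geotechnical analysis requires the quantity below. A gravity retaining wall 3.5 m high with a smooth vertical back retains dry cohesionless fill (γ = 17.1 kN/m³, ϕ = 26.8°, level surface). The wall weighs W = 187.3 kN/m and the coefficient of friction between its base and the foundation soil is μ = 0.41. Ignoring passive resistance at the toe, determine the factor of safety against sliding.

1.94

K_a = tan²(45° − 26.8°/2) = 0.3785.
P_a = ½K_aγH² = 0.5×0.3785×17.1×3.5² = 39.64 kN/m, acting at H/3 = 1.167 m above the base.
FS_sliding = μW / P_a = 0.41×187.3 / 39.64 = 1.937.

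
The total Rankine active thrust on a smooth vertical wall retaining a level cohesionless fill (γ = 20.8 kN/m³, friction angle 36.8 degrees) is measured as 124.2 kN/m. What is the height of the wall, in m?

6.90 m

K_a = 0.2508. P_a = ½ K_a γ H² ⇒ H = √(2P_a/(K_a γ)).
H = √(2×124.2/(0.2508×20.8)) = 6.901 m.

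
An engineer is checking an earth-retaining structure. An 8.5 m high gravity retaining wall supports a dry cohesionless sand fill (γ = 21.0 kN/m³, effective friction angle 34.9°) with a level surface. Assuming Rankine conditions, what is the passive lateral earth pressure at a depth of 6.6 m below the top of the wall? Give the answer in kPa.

509 kPa

K_p = (1 + sin φ)/(1 − sin φ) = 3.674.
σ_h = K_p γ z = 3.674 × 21.0 × 6.6 = 509.3 kPa.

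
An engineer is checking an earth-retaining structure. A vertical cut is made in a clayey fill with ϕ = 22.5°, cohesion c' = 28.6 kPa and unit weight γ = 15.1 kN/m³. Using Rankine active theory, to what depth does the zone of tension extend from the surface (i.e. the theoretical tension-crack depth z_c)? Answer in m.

5.67 m

K_a = tan²(45° − 22.5°/2) = 0.4465; √K_a = 0.6682.
The active pressure is zero where K_a γ z = 2c√K_a, so z_c = 2c/(γ√K_a) = 2×28.6/(15.1×0.6682) = 5.669 m.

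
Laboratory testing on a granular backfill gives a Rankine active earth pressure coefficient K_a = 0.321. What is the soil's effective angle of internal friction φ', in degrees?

30.9°

K_a = tan²(45° − φ/2) ⇒ 45° − φ/2 = arctan(√0.321) = 29.53°.
φ = 2(45° − 29.53°) = 30.93°.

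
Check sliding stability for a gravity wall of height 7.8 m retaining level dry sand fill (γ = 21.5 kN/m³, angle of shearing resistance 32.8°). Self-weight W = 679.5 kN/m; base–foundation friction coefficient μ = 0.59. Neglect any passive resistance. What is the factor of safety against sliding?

2.06

K_a = tan²(45° − 32.8°/2) = 0.2973.
P_a = ½K_aγH² = 0.5×0.2973×21.5×7.8² = 194.4 kN/m, acting at H/3 = 2.600 m above the base.
FS_sliding = μW / P_a = 0.59×679.5 / 194.4 = 2.062.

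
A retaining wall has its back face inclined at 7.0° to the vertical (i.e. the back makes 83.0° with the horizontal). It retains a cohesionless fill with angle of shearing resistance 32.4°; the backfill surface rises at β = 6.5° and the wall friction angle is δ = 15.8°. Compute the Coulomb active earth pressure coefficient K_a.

0.353

K_a = sin²(α+φ) / [sin²α · sin(α−δ) · (1 + √{sin(φ+δ)sin(φ−β) / (sin(α−δ)sin(α+β))})²].
With α = 83.0°, φ = 32.4°, δ = 15.8°, β = 6.5°: K_a = 0.3535.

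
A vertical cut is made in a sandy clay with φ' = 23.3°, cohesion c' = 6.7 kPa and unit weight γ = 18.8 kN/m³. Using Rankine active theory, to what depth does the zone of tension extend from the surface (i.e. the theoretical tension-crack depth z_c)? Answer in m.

K_a = tan²(45° − 23.3°/2) = 0.4331; √K_a = 0.6581.
The active pressure is zero where K_a γ z = 2c√K_a, so z_c = 2c/(γ√K_a) = 2×6.7/(18.8×0.6581) = 1.083 m.

1.08 m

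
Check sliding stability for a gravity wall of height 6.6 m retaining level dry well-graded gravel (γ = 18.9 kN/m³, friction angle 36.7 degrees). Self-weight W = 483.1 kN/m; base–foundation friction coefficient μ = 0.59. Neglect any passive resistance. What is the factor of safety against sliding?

K_a = tan²(45° − 36.7°/2) = 0.2519.
P_a = ½K_aγH² = 0.5×0.2519×18.9×6.6² = 103.7 kN/m, acting at H/3 = 2.200 m above the base.
FS_sliding = μW / P_a = 0.59×483.1 / 103.7 = 2.749.

2.75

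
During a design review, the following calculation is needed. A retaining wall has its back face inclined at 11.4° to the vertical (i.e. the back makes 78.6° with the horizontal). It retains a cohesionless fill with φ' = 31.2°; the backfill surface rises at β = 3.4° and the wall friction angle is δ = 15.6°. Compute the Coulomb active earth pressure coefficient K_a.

0.394

K_a = sin²(α+φ) / [sin²α · sin(α−δ) · (1 + √{sin(φ+δ)sin(φ−β) / (sin(α−δ)sin(α+β))})²].
With α = 78.6°, φ = 31.2°, δ = 15.6°, β = 3.4°: K_a = 0.3936.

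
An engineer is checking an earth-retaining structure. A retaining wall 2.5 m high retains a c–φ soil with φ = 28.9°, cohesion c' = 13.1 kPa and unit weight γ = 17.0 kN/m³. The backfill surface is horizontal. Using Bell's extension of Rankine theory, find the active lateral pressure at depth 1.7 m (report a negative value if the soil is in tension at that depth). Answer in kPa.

K_a = (1 − sin φ)/(1 + sin φ) = 0.3484.
σ_a = K_a γ z − 2c√K_a = 0.3484×17.0×1.7 − 2×13.1×0.5902 = -5.396 kPa.

-5.40 kPa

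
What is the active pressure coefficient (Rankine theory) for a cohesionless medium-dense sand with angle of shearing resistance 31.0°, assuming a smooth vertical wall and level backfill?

K_a = tan²(45° − φ/2) = tan²(29.50°) = 0.3201.

0.320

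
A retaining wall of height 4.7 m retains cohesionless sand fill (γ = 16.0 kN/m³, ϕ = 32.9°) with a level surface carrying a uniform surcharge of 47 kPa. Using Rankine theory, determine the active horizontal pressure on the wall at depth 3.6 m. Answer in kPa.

K_a = (1 − sin φ)/(1 + sin φ) = 0.2960.
σ_v = γz + q = 16.0 × 3.6 + 47 = 104.6 kPa.
σ_h = K_a σ_v = 0.2960 × 104.6 = 30.96 kPa.

31.0 kPa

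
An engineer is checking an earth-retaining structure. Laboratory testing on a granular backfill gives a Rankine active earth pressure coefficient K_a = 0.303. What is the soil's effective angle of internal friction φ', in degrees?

K_a = tan²(45° − φ/2) ⇒ 45° − φ/2 = arctan(√0.303) = 28.83°.
φ = 2(45° − 28.83°) = 32.34°.

32.3°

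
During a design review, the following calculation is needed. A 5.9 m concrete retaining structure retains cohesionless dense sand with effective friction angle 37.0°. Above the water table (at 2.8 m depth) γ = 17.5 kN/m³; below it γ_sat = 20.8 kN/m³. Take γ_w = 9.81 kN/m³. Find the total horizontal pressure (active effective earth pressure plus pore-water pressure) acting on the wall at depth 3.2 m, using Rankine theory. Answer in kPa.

K_a = (1 − sin φ)/(1 + sin φ) = 0.2486.
γ' = 20.8 − 9.81 = 10.99 kN/m³.
Effective vertical stress at 3.2 m: σ'_v = 17.5×2.8 + 10.99×0.400 = 53.40 kPa.
σ'_h = K_a σ'_v = 0.2486 × 53.40 = 13.27 kPa; u = γ_w × 0.400 = 3.924 kPa.
Total σ_h = 13.27 + 3.924 = 17.20 kPa.

17.2 kPa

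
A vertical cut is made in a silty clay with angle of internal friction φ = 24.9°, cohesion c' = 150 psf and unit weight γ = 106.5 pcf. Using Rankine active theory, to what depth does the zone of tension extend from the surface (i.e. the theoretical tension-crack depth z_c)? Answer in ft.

K_a = tan²(45° − 24.9°/2) = 0.4074; √K_a = 0.6383.
The active pressure is zero where K_a γ z = 2c√K_a, so z_c = 2c/(γ√K_a) = 2×150/(106.5×0.6383) = 4.413 ft.

4.41 ft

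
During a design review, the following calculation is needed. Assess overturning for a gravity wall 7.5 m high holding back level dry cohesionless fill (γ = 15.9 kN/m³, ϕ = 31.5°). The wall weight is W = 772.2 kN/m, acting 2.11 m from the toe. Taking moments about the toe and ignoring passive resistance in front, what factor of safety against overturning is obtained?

4.65

K_a = tan²(45° − 31.5°/2) = 0.3136.
P_a = ½K_aγH² = 0.5×0.3136×15.9×7.5² = 140.3 kN/m, acting at H/3 = 2.500 m above the base.
Overturning moment M_o = P_a × H/3 = 140.3 × 2.500 = 350.6.
Resisting moment M_r = W × 2.11 = 772.2 × 2.11 = 1629.
FS_overturning = M_r/M_o = 1629/350.6 = 4.647.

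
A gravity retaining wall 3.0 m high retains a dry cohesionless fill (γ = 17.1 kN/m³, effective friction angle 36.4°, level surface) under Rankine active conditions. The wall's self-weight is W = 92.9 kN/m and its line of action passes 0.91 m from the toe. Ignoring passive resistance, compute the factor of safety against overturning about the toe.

K_a = tan²(45° − 36.4°/2) = 0.2552.
P_a = ½K_aγH² = 0.5×0.2552×17.1×3.0² = 19.63 kN/m, acting at H/3 = 1.000 m above the base.
Overturning moment M_o = P_a × H/3 = 19.63 × 1.000 = 19.63.
Resisting moment M_r = W × 0.91 = 92.9 × 0.91 = 84.54.
FS_overturning = M_r/M_o = 84.54/19.63 = 4.306.

4.31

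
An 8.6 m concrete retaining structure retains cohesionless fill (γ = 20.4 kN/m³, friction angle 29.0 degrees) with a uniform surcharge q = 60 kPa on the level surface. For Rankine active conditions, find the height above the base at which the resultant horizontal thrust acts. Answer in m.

K_a = 0.3470.
Triangular part P₁ = ½K_aγH² = 261.8 at H/3 = 2.867 m; rectangular part P₂ = K_a q H = 179.0 at H/2 = 4.300 m.
ȳ = (P₁·2.867 + P₂·4.300)/(P₁+P₂) = 3.449 m.

3.45 m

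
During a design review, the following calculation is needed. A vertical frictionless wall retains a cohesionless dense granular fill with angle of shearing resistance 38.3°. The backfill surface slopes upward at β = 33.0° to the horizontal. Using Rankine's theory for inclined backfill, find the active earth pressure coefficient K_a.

K_a = cos β · (cos β − √(cos²β − cos²φ)) / (cos β + √(cos²β − cos²φ)).
cos β = 0.8387, cos φ = 0.7848, √(cos²β − cos²φ) = 0.2958.
K_a = 0.8387 × (0.8387 − 0.2958)/(0.8387 + 0.2958) = 0.4013.

0.401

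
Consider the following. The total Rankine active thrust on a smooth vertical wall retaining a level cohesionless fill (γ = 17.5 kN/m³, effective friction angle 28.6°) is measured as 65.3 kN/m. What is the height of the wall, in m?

K_a = 0.3525. P_a = ½ K_a γ H² ⇒ H = √(2P_a/(K_a γ)).
H = √(2×65.3/(0.3525×17.5)) = 4.601 m.

4.60 m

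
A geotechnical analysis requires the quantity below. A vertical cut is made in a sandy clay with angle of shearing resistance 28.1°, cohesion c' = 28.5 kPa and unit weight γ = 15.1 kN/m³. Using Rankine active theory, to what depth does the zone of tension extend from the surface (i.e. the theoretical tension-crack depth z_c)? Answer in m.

K_a = tan²(45° − 28.1°/2) = 0.3596; √K_a = 0.5997.
The active pressure is zero where K_a γ z = 2c√K_a, so z_c = 2c/(γ√K_a) = 2×28.5/(15.1×0.5997) = 6.295 m.

6.29 m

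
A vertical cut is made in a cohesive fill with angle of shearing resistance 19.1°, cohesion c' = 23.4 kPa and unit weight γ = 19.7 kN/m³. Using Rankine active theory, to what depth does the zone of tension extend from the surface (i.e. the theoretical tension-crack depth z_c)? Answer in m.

K_a = tan²(45° − 19.1°/2) = 0.5069; √K_a = 0.7120.
The active pressure is zero where K_a γ z = 2c√K_a, so z_c = 2c/(γ√K_a) = 2×23.4/(19.7×0.7120) = 3.337 m.

3.34 m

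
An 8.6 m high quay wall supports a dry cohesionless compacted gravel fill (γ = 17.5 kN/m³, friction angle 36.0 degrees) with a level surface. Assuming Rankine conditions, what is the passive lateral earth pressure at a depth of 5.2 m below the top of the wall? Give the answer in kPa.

K_p = (1 + sin φ)/(1 − sin φ) = 3.852.
σ_h = K_p γ z = 3.852 × 17.5 × 5.2 = 350.5 kPa.

351 kPa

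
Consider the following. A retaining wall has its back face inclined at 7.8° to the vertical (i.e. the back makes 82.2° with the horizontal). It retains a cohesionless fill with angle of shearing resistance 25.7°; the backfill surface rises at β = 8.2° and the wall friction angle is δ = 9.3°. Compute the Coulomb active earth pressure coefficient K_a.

0.475

K_a = sin²(α+φ) / [sin²α · sin(α−δ) · (1 + √{sin(φ+δ)sin(φ−β) / (sin(α−δ)sin(α+β))})²].
With α = 82.2°, φ = 25.7°, δ = 9.3°, β = 8.2°: K_a = 0.4754.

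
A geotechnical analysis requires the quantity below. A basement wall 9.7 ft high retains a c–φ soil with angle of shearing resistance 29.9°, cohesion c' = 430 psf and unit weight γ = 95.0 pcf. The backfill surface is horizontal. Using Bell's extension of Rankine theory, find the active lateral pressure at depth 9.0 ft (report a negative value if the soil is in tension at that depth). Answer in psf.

-211 psf

K_a = (1 − sin φ)/(1 + sin φ) = 0.3347.
σ_a = K_a γ z − 2c√K_a = 0.3347×95.0×9.0 − 2×430×0.5785 = -211.4 psf.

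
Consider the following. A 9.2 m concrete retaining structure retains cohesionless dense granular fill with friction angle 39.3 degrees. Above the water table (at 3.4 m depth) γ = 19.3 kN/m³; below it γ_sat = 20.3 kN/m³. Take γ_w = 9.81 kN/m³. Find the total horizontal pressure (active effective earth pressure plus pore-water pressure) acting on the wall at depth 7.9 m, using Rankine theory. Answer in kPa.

K_a = (1 − sin φ)/(1 + sin φ) = 0.2245.
γ' = 20.3 − 9.81 = 10.49 kN/m³.
Effective vertical stress at 7.9 m: σ'_v = 19.3×3.4 + 10.49×4.50 = 112.8 kPa.
σ'_h = K_a σ'_v = 0.2245 × 112.8 = 25.32 kPa; u = γ_w × 4.50 = 44.15 kPa.
Total σ_h = 25.32 + 44.15 = 69.47 kPa.

69.5 kPa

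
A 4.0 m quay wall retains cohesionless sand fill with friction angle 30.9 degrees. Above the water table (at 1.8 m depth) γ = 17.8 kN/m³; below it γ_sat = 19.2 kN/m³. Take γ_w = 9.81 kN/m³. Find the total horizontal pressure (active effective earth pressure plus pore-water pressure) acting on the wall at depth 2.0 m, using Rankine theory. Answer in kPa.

K_a = (1 − sin φ)/(1 + sin φ) = 0.3214.
γ' = 19.2 − 9.81 = 9.390 kN/m³.
Effective vertical stress at 2.0 m: σ'_v = 17.8×1.8 + 9.390×0.200 = 33.92 kPa.
σ'_h = K_a σ'_v = 0.3214 × 33.92 = 10.90 kPa; u = γ_w × 0.200 = 1.962 kPa.
Total σ_h = 10.90 + 1.962 = 12.86 kPa.

12.9 kPa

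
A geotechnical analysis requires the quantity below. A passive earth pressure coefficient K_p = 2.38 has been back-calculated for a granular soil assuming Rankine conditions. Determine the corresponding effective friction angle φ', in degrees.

K_p = (1+sin φ)/(1−sin φ) ⇒ sin φ = (K_p − 1)/(K_p + 1) = 0.4083.
φ = arcsin(0.4083) = 24.10°.

24.1°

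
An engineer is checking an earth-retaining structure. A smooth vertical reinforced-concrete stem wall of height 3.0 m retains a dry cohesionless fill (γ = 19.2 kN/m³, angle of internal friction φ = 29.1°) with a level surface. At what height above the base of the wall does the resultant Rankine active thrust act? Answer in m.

K_a = 0.3456.
The pressure distribution is triangular, so the resultant acts at H/3 above the base = 3.0/3 = 1.000 m.

1.00 m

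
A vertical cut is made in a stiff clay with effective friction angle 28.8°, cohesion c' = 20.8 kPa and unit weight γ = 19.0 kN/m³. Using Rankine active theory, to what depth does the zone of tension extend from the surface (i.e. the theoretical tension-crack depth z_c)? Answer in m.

K_a = tan²(45° − 28.8°/2) = 0.3498; √K_a = 0.5914.
The active pressure is zero where K_a γ z = 2c√K_a, so z_c = 2c/(γ√K_a) = 2×20.8/(19.0×0.5914) = 3.702 m.

3.70 m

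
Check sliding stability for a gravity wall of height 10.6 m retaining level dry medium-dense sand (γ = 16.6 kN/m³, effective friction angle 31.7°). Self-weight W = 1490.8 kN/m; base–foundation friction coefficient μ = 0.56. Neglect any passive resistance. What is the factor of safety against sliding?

2.88

K_a = tan²(45° − 31.7°/2) = 0.3111.
P_a = ½K_aγH² = 0.5×0.3111×16.6×10.6² = 290.1 kN/m, acting at H/3 = 3.533 m above the base.
FS_sliding = μW / P_a = 0.56×1490.8 / 290.1 = 2.878.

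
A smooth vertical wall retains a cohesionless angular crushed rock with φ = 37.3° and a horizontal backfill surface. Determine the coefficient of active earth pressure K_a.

K_a = (1 − sin φ)/(1 + sin φ) = (1 − sin 37.3°)/(1 + sin 37.3°) = 0.2453.

0.245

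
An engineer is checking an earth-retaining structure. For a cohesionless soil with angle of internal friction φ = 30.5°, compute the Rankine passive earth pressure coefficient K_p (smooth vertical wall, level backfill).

K_p = (1 + sin φ)/(1 − sin φ) = tan²(45° + 30.5°/2) = 3.061.

3.06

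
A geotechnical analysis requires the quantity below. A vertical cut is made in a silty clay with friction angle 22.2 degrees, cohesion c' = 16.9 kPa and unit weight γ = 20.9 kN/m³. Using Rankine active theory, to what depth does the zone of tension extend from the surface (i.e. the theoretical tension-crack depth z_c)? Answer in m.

2.41 m

K_a = tan²(45° − 22.2°/2) = 0.4515; √K_a = 0.6720.
The active pressure is zero where K_a γ z = 2c√K_a, so z_c = 2c/(γ√K_a) = 2×16.9/(20.9×0.6720) = 2.407 m.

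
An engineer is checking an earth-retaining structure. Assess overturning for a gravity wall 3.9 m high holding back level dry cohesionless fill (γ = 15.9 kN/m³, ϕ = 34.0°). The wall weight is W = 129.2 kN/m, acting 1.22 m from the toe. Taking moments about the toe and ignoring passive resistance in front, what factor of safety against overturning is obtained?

K_a = tan²(45° − 34.0°/2) = 0.2827.
P_a = ½K_aγH² = 0.5×0.2827×15.9×3.9² = 34.19 kN/m, acting at H/3 = 1.300 m above the base.
Overturning moment M_o = P_a × H/3 = 34.19 × 1.300 = 44.44.
Resisting moment M_r = W × 1.22 = 129.2 × 1.22 = 157.6.
FS_overturning = M_r/M_o = 157.6/44.44 = 3.547.

3.55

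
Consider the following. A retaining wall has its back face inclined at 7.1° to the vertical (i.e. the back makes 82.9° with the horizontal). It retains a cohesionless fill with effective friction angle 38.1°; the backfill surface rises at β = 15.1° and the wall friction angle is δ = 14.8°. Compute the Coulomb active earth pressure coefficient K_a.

K_a = sin²(α+φ) / [sin²α · sin(α−δ) · (1 + √{sin(φ+δ)sin(φ−β) / (sin(α−δ)sin(α+β))})²].
With α = 82.9°, φ = 38.1°, δ = 14.8°, β = 15.1°: K_a = 0.3212.

0.321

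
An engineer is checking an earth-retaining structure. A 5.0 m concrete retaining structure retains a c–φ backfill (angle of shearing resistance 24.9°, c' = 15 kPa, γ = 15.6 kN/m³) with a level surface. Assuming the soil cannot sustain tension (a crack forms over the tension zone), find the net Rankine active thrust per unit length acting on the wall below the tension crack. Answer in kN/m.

12.5 kN/m

K_a = 0.4074; √K_a = 0.6383.
Tension-crack depth z_c = 2c/(γ√K_a) = 2×15/(15.6×0.6383) = 3.013 m.
σ_a at base = K_a γ H − 2c√K_a = 0.4074×15.6×5.0 − 2×15×0.6383 = 12.63 kPa.
P_a = ½ × 12.63 × (H − z_c) = 0.5×12.63×1.987 = 12.55 kN/m.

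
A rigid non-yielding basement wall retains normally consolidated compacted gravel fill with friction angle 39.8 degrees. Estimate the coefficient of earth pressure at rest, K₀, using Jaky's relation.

0.360

K₀ = 1 − sin φ' = 1 − sin 39.8° = 0.3599.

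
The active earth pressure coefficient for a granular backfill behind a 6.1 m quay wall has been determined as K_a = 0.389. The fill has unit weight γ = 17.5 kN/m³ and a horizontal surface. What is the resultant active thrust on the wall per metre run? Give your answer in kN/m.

127 kN/m

P = ½ K_a γ H² = 0.5 × 0.389 × 17.5 × 6.1² = 126.7 kN/m.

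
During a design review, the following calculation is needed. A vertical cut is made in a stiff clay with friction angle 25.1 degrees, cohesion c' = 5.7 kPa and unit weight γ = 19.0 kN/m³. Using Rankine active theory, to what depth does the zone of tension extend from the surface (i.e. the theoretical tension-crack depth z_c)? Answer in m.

K_a = tan²(45° − 25.1°/2) = 0.4043; √K_a = 0.6358.
The active pressure is zero where K_a γ z = 2c√K_a, so z_c = 2c/(γ√K_a) = 2×5.7/(19.0×0.6358) = 0.9436 m.

0.944 m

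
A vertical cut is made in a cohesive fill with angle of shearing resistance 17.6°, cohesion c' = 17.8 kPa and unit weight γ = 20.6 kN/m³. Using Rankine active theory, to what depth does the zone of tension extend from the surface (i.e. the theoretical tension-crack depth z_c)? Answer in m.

2.36 m

K_a = tan²(45° − 17.6°/2) = 0.5357; √K_a = 0.7319.
The active pressure is zero where K_a γ z = 2c√K_a, so z_c = 2c/(γ√K_a) = 2×17.8/(20.6×0.7319) = 2.361 m.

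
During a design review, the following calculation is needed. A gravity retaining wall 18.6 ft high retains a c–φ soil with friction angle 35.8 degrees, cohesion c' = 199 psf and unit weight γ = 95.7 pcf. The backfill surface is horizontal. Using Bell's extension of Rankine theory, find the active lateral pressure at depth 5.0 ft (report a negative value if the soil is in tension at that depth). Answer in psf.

-78.4 psf

K_a = (1 − sin φ)/(1 + sin φ) = 0.2619.
σ_a = K_a γ z − 2c√K_a = 0.2619×95.7×5.0 − 2×199×0.5117 = -78.37 psf.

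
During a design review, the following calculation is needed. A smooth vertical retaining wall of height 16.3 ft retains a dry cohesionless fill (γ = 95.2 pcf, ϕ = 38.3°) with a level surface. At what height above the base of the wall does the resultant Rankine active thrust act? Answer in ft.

K_a = 0.2347.
The pressure distribution is triangular, so the resultant acts at H/3 above the base = 16.3/3 = 5.433 ft.

5.43 ft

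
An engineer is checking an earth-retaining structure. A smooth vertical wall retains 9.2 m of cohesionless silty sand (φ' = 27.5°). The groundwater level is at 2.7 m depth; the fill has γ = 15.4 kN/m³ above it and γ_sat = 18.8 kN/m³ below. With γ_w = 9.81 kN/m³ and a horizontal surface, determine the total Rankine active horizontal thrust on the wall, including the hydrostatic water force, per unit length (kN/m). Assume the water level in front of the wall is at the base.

K_a = tan²(45° − φ/2) = 0.3682.
γ' = 18.8 − 9.81 = 8.990 kN/m³. Depth below WT = 6.5 m.
σ'_h at WT = K_a γ d_w = 15.31 kPa; at base = 15.31 + K_a γ' × 6.5 = 36.83 kPa.
P₁ (0–2.7 m) = ½×15.31×2.7 = 20.67. P₂ (2.7–9.2 m) = ½(15.31+36.83)×6.5 = 169.5.
P_w = ½ γ_w h₂² = 0.5×9.81×6.5² = 207.2. Total = 20.67+169.5+207.2 = 397.4 kN/m.

397 kN/m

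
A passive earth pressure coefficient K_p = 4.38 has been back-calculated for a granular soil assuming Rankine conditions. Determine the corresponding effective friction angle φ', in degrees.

38.9°

K_p = (1+sin φ)/(1−sin φ) ⇒ sin φ = (K_p − 1)/(K_p + 1) = 0.6283.
φ = arcsin(0.6283) = 38.92°.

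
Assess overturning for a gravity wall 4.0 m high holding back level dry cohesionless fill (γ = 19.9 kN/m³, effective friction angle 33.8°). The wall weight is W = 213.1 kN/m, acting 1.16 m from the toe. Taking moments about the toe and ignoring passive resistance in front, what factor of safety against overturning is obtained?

K_a = tan²(45° − 33.8°/2) = 0.2851.
P_a = ½K_aγH² = 0.5×0.2851×19.9×4.0² = 45.39 kN/m, acting at H/3 = 1.333 m above the base.
Overturning moment M_o = P_a × H/3 = 45.39 × 1.333 = 60.52.
Resisting moment M_r = W × 1.16 = 213.1 × 1.16 = 247.2.
FS_overturning = M_r/M_o = 247.2/60.52 = 4.085.

4.08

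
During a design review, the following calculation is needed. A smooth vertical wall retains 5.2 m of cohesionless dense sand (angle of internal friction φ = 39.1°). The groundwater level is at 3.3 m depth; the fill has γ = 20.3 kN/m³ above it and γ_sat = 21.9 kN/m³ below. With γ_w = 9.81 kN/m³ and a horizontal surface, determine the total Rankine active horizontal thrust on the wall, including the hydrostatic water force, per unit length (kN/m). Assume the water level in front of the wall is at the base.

76.5 kN/m

K_a = tan²(45° − φ/2) = 0.2265.
γ' = 21.9 − 9.81 = 12.09 kN/m³. Depth below WT = 1.9 m.
σ'_h at WT = K_a γ d_w = 15.17 kPa; at base = 15.17 + K_a γ' × 1.9 = 20.37 kPa.
P₁ (0–3.3 m) = ½×15.17×3.3 = 25.03. P₂ (3.3–5.2 m) = ½(15.17+20.37)×1.9 = 33.77.
P_w = ½ γ_w h₂² = 0.5×9.81×1.9² = 17.71. Total = 25.03+33.77+17.71 = 76.51 kN/m.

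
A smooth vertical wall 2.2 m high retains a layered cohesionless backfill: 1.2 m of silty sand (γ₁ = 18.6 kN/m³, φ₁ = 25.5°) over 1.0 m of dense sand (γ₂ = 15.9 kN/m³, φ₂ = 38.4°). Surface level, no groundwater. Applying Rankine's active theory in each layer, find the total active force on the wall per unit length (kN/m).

12.4 kN/m

K_a1 = tan²(45°−25.5°/2) = 0.3981; K_a2 = tan²(45°−38.4°/2) = 0.2337.
Layer 1: σ at base = K_a1 γ₁ h₁ = 8.886 kPa; P₁ = ½×8.886×1.2 = 5.331.
Layer 2: σ_v at top = γ₁h₁ = 22.32; σ_h top = K_a2×22.32 = 5.216; σ_h base = K_a2×(22.32+15.9×1.0) = 8.932.
P₂ = ½(5.216+8.932)×1.0 = 7.074. Total P_a = 5.331+7.074 = 12.41 kN/m.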